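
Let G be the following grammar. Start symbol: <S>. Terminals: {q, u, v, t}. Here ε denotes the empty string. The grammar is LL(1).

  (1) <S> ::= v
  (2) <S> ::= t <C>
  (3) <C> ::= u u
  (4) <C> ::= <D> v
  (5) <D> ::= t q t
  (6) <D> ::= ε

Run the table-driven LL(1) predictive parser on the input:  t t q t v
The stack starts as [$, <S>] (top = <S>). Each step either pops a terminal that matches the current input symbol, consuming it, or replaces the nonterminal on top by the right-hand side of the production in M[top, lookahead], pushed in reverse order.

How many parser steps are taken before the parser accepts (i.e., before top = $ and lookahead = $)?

     Stack      Input        Action
  1  $ <S>      t t q t v $  expand <S> ::= t <C>
  2  $ <C> t    t t q t v $  match t
  3  $ <C>      t q t v $    expand <C> ::= <D> v
  4  $ v <D>    t q t v $    expand <D> ::= t q t
  5  $ v t q t  t q t v $    match t
  6  $ v t q    q t v $      match q
  7  $ v t      t v $        match t
  8  $ v        v $          match v
Accept reached after 8 steps.

8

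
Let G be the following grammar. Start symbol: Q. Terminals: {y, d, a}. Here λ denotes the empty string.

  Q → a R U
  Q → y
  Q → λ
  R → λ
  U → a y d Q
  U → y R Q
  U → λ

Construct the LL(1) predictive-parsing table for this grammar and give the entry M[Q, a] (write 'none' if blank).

FIRST(Q) = {λ, a, y}
FIRST(R) = {λ}
FIRST(U) = {λ, a, y}
FOLLOW(Q) includes $ since Q is the start symbol.
FOLLOW(Q): in U→a y d Q, the suffix after Q is empty, so FOLLOW(Q) ⊇ FOLLOW(U) = {$}; in U→y R Q, the suffix after Q is empty, so FOLLOW(Q) ⊇ FOLLOW(U) = {$}. Thus FOLLOW(Q) = {$}.
FOLLOW(U): in Q→a R U, the suffix after U is empty, so FOLLOW(U) ⊇ FOLLOW(Q) = {$}. Thus FOLLOW(U) = {$}.
For Q → a R U: FIRST(a R U) = {a}, so it goes in M[Q, t] for t ∈ {a}.
For Q → y: FIRST(y) = {y}, so it goes in M[Q, t] for t ∈ {y}.
For Q → λ: FIRST(λ) = {λ}, so it goes in M[Q, t] for t ∈ {}; since λ ∈ FIRST, also for every t ∈ FOLLOW(Q) = {$}.

Q → a R U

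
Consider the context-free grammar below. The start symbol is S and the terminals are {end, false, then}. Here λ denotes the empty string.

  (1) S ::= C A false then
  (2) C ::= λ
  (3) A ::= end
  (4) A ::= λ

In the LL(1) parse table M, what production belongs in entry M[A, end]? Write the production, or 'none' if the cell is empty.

FIRST(C) = {λ}
FIRST(A) = {λ, end}
FIRST(S) = {end, false}  (via C A false then)
FOLLOW(S) includes $ since S is the start symbol.
FOLLOW(A): in S::=C A false then, A is followed by false then with FIRST {false}. Thus FOLLOW(A) = {false}.
For A ::= end: FIRST(end) = {end}, so it goes in M[A, t] for t ∈ {end}.
For A ::= λ: FIRST(λ) = {λ}, so it goes in M[A, t] for t ∈ {}; since λ ∈ FIRST, also for every t ∈ FOLLOW(A) = {false}.

A ::= end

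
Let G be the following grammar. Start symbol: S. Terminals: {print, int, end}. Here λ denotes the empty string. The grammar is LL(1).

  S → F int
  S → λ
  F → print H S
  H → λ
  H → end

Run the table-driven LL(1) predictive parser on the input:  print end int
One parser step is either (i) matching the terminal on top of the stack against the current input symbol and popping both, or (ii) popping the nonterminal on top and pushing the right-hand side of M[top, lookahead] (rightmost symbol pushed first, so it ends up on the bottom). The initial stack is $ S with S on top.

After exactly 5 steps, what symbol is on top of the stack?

S

step 1: stack=$ S  input=print end int $  — expand S → F int
step 2: stack=$ int F  input=print end int $  — expand F → print H S
step 3: stack=$ int S H print  input=print end int $  — match print
step 4: stack=$ int S H  input=end int $  — expand H → end
step 5: stack=$ int S end  input=end int $  — match end
Stack after step 5: $ int S (top = S).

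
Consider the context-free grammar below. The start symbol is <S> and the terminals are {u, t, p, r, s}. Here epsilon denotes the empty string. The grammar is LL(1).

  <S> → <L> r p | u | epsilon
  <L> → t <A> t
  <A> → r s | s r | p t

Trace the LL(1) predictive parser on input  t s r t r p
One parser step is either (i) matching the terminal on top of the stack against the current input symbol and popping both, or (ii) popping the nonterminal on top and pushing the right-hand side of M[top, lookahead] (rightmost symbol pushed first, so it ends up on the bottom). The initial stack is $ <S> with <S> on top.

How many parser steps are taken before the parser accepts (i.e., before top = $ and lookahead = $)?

9

     Stack          Input          Action
  1  $ <S>          t s r t r p $  expand <S> → <L> r p
  2  $ p r <L>      t s r t r p $  expand <L> → t <A> t
  3  $ p r t <A> t  t s r t r p $  match t
  4  $ p r t <A>    s r t r p $    expand <A> → s r
  5  $ p r t r s    s r t r p $    match s
  6  $ p r t r      r t r p $      match r
  7  $ p r t        t r p $        match t
  8  $ p r          r p $          match r
  9  $ p            p $            match p
Accept reached after 9 steps.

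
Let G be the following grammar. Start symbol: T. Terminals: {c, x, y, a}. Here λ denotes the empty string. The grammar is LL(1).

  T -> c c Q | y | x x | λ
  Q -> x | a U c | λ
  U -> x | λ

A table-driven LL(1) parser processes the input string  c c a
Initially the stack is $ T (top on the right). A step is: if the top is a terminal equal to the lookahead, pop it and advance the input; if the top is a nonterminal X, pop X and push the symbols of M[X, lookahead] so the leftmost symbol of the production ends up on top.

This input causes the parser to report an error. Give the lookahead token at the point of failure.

step 1: stack=$ T  input=c c a $  — expand T -> c c Q
step 2: stack=$ Q c c  input=c c a $  — match c
step 3: stack=$ Q c  input=c a $  — match c
step 4: stack=$ Q  input=a $  — expand Q -> a U c
step 5: stack=$ c U a  input=a $  — match a
step 6: stack=$ c U  input=$  — error: M[U, $] is empty

$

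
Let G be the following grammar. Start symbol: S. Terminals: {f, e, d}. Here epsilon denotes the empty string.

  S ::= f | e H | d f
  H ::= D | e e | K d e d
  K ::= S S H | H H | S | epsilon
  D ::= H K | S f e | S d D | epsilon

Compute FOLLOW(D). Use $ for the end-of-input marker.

FIRST(S) = {d, e, f}
FIRST(H) = {epsilon, d, e, f}  (via D, K d e d)
FIRST(K) = {epsilon, d, e, f}  (via S S H, H H, S)
FIRST(D) = {epsilon, d, e, f}  (via H K, S f e, S d D)
FOLLOW(S) includes $ since S is the start symbol.
FOLLOW(S): in K::=S S H (occurrence 1), S is followed by S H with FIRST {d, e, f}; in K::=S S H (occurrence 2), S is followed by H with FIRST {epsilon, d, e, f}; in K::=S S H (occurrence 2), the suffix after S is nullable, so FOLLOW(S) ⊇ FOLLOW(K) = {$, d, e, f}; in K::=S, the suffix after S is empty, so FOLLOW(S) ⊇ FOLLOW(K) = {$, d, e, f}; in D::=S f e, S is followed by f e with FIRST {f}; in D::=S d D, S is followed by d D with FIRST {d}. Thus FOLLOW(S) = {$, d, e, f}.
FOLLOW(H): in S::=e H, the suffix after H is empty, so FOLLOW(H) ⊇ FOLLOW(S) = {$, d, e, f}; in K::=S S H, the suffix after H is empty, so FOLLOW(H) ⊇ FOLLOW(K) = {$, d, e, f}; in K::=H H (occurrence 1), H is followed by H with FIRST {epsilon, d, e, f}; in K::=H H (occurrence 1), the suffix after H is nullable, so FOLLOW(H) ⊇ FOLLOW(K) = {$, d, e, f}; in K::=H H (occurrence 2), the suffix after H is empty, so FOLLOW(H) ⊇ FOLLOW(K) = {$, d, e, f}; in D::=H K, H is followed by K with FIRST {epsilon, d, e, f}; in D::=H K, the suffix after H is nullable, so FOLLOW(H) ⊇ FOLLOW(D) = {$, d, e, f}. Thus FOLLOW(H) = {$, d, e, f}.
FOLLOW(D): in H::=D, the suffix after D is empty, so FOLLOW(D) ⊇ FOLLOW(H) = {$, d, e, f}; in D::=S d D, the suffix after D is empty (adds nothing new). Thus FOLLOW(D) = {$, d, e, f}.
FOLLOW(K): in H::=K d e d, K is followed by d e d with FIRST {d}; in D::=H K, the suffix after K is empty, so FOLLOW(K) ⊇ FOLLOW(D) = {$, d, e, f}. Thus FOLLOW(K) = {$, d, e, f}.

{$, d, e, f}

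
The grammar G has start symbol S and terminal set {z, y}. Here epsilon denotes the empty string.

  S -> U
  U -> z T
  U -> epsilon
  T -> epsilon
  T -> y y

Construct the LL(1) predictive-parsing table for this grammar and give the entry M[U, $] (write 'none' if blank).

FIRST(U): from U->z T we get {z}; from U->epsilon we get {epsilon}. So FIRST(U) = {epsilon, z}.
FIRST(T): from T->epsilon we get {epsilon}; from T->y y we get {y}. So FIRST(T) = {epsilon, y}.
FIRST(S): from S->U we get {epsilon, z}. So FIRST(S) = {epsilon, z}.
FOLLOW(S) includes $ since S is the start symbol.
FOLLOW(S): S appears on no right-hand side. Thus FOLLOW(S) = {$}.
FOLLOW(U): in S->U, the suffix after U is empty, so FOLLOW(U) ⊇ FOLLOW(S) = {$}. Thus FOLLOW(U) = {$}.
For U -> z T: FIRST(z T) = {z}, so it goes in M[U, t] for t ∈ {z}.
For U -> epsilon: FIRST(epsilon) = {epsilon}, so it goes in M[U, t] for t ∈ {}; since epsilon ∈ FIRST, also for every t ∈ FOLLOW(U) = {$}.

U -> epsilon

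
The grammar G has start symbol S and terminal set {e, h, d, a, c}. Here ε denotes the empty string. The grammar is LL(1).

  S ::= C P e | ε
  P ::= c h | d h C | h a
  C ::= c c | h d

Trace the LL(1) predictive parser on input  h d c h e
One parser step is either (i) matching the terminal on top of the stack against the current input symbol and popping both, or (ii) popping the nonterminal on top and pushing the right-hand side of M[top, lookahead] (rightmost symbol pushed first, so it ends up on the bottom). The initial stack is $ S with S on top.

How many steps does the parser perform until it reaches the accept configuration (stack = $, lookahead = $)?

8

     Stack      Input        Action
  1  $ S        h d c h e $  expand S ::= C P e
  2  $ e P C    h d c h e $  expand C ::= h d
  3  $ e P d h  h d c h e $  match h
  4  $ e P d    d c h e $    match d
  5  $ e P      c h e $      expand P ::= c h
  6  $ e h c    c h e $      match c
  7  $ e h      h e $        match h
  8  $ e        e $          match e
Accept reached after 8 steps.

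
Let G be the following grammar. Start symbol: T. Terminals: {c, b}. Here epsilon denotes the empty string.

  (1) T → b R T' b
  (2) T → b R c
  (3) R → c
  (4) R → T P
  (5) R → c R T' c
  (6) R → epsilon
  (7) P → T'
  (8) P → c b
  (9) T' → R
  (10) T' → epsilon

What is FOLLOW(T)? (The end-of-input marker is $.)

{$, b, c}

FIRST(T): from T→b R T' b we get {b}; from T→b R c we get {b}. So FIRST(T) = {b}.
FIRST(R): from R→c we get {c}; from R→T P we get {b}; from R→c R T' c we get {c}; from R→epsilon we get {epsilon}. So FIRST(R) = {epsilon, b, c}.
FIRST(T'): from T'→R we get {epsilon, b, c}; from T'→epsilon we get {epsilon}. So FIRST(T') = {epsilon, b, c}.
FIRST(P): from P→T' we get {epsilon, b, c}; from P→c b we get {c}. So FIRST(P) = {epsilon, b, c}.
FOLLOW(T) includes $ since T is the start symbol.
FOLLOW(T): in R→T P, T is followed by P with FIRST {epsilon, b, c}; in R→T P, the suffix after T is nullable, so FOLLOW(T) ⊇ FOLLOW(R) = {b, c}. Thus FOLLOW(T) = {$, b, c}.
FOLLOW(R): in T→b R T' b, R is followed by T' b with FIRST {b, c}; in T→b R c, R is followed by c with FIRST {c}; in R→c R T' c, R is followed by T' c with FIRST {b, c}; in T'→R, the suffix after R is empty, so FOLLOW(R) ⊇ FOLLOW(T') = {b, c}. Thus FOLLOW(R) = {b, c}.
FOLLOW(P): in R→T P, the suffix after P is empty, so FOLLOW(P) ⊇ FOLLOW(R) = {b, c}. Thus FOLLOW(P) = {b, c}.
FOLLOW(T'): in T→b R T' b, T' is followed by b with FIRST {b}; in R→c R T' c, T' is followed by c with FIRST {c}; in P→T', the suffix after T' is empty, so FOLLOW(T') ⊇ FOLLOW(P) = {b, c}. Thus FOLLOW(T') = {b, c}.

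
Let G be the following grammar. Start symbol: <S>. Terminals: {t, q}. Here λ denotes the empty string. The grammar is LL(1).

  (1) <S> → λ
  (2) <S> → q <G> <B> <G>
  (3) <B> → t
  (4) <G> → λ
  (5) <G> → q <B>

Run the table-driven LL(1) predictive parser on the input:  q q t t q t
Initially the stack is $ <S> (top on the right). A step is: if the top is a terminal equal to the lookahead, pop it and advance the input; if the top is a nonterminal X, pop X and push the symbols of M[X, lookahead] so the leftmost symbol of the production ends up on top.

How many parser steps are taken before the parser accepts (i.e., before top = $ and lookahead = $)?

12

step 1: stack=$ <S>  input=q q t t q t $  — expand <S> → q <G> <B> <G>
step 2: stack=$ <G> <B> <G> q  input=q q t t q t $  — match q
step 3: stack=$ <G> <B> <G>  input=q t t q t $  — expand <G> → q <B>
step 4: stack=$ <G> <B> <B> q  input=q t t q t $  — match q
step 5: stack=$ <G> <B> <B>  input=t t q t $  — expand <B> → t
step 6: stack=$ <G> <B> t  input=t t q t $  — match t
step 7: stack=$ <G> <B>  input=t q t $  — expand <B> → t
step 8: stack=$ <G> t  input=t q t $  — match t
step 9: stack=$ <G>  input=q t $  — expand <G> → q <B>
step 10: stack=$ <B> q  input=q t $  — match q
step 11: stack=$ <B>  input=t $  — expand <B> → t
step 12: stack=$ t  input=t $  — match t
Accept reached after 12 steps.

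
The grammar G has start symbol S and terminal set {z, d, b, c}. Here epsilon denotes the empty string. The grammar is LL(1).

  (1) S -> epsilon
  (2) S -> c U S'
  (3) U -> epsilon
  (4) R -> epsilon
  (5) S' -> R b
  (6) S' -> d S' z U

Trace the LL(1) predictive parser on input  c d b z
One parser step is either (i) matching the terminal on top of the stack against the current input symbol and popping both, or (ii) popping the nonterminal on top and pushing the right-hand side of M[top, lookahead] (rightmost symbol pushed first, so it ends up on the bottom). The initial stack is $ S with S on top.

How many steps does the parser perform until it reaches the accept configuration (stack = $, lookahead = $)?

10

      Stack       Input      Action
   1  $ S         c d b z $  expand S -> c U S'
   2  $ S' U c    c d b z $  match c
   3  $ S' U      d b z $    expand U -> epsilon
   4  $ S'        d b z $    expand S' -> d S' z U
   5  $ U z S' d  d b z $    match d
   6  $ U z S'    b z $      expand S' -> R b
   7  $ U z b R   b z $      expand R -> epsilon
   8  $ U z b     b z $      match b
   9  $ U z       z $        match z
  10  $ U         $          expand U -> epsilon
Accept reached after 10 steps.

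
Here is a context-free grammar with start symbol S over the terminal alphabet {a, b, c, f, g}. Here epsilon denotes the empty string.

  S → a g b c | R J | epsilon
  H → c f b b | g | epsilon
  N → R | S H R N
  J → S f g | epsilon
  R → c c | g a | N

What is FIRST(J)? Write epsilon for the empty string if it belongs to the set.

{epsilon, a, c, f, g}

FIRST(H): from H→c f b b we get {c}; from H→g we get {g}; from H→epsilon we get {epsilon}. So FIRST(H) = {epsilon, c, g}.
FIRST(S): from S→a g b c we get {a}; from S→R J we get {a, c, g}; from S→epsilon we get {epsilon}. So FIRST(S) = {epsilon, a, c, g}.
FIRST(J): from J→S f g we get {a, c, f, g}; from J→epsilon we get {epsilon}. So FIRST(J) = {epsilon, a, c, f, g}.
FIRST(N): from N→R we get {a, c, g}; from N→S H R N we get {a, c, g}. So FIRST(N) = {a, c, g}.
FIRST(R): from R→c c we get {c}; from R→g a we get {g}; from R→N we get {a, c, g}. So FIRST(R) = {a, c, g}.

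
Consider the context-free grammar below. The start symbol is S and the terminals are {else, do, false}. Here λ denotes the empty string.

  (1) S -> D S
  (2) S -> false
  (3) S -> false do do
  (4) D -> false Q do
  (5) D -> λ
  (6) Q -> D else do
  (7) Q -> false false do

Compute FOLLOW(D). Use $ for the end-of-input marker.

FIRST(D): from D->false Q do we get {false}; from D->λ we get {λ}. So FIRST(D) = {λ, false}.
FIRST(S): from S->D S we get {false}; from S->false we get {false}; from S->false do do we get {false}. So FIRST(S) = {false}.
FIRST(Q): from Q->D else do we get {else, false}; from Q->false false do we get {false}. So FIRST(Q) = {else, false}.
FOLLOW(S) includes $ since S is the start symbol.
FOLLOW(S): in S->D S, the suffix after S is empty (adds nothing new). Thus FOLLOW(S) = {$}.
FOLLOW(D): in S->D S, D is followed by S with FIRST {false}; in Q->D else do, D is followed by else do with FIRST {else}. Thus FOLLOW(D) = {else, false}.
FOLLOW(Q): in D->false Q do, Q is followed by do with FIRST {do}. Thus FOLLOW(Q) = {do}.

{else, false}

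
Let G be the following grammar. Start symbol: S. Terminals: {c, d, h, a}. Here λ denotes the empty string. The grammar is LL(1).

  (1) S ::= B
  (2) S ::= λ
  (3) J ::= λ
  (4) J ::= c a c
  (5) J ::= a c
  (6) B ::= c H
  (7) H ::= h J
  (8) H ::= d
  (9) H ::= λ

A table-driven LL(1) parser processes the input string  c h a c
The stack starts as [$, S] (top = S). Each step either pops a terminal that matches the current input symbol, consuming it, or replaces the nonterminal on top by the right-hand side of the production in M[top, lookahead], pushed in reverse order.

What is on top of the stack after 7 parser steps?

c

     Stack  Input      Action
  1  $ S    c h a c $  expand S ::= B
  2  $ B    c h a c $  expand B ::= c H
  3  $ H c  c h a c $  match c
  4  $ H    h a c $    expand H ::= h J
  5  $ J h  h a c $    match h
  6  $ J    a c $      expand J ::= a c
  7  $ c a  a c $      match a
Stack after step 7: $ c (top = c).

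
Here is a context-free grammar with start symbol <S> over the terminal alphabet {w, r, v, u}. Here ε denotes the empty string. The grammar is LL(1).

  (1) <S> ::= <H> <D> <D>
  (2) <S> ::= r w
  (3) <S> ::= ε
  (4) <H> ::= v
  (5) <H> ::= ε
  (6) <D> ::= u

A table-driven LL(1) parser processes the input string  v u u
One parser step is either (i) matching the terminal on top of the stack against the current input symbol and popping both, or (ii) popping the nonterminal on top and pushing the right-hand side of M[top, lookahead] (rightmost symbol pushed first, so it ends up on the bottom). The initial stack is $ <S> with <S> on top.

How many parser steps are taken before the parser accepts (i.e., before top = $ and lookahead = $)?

step 1: stack=$ <S>  input=v u u $  — expand <S> ::= <H> <D> <D>
step 2: stack=$ <D> <D> <H>  input=v u u $  — expand <H> ::= v
step 3: stack=$ <D> <D> v  input=v u u $  — match v
step 4: stack=$ <D> <D>  input=u u $  — expand <D> ::= u
step 5: stack=$ <D> u  input=u u $  — match u
step 6: stack=$ <D>  input=u $  — expand <D> ::= u
step 7: stack=$ u  input=u $  — match u
Accept reached after 7 steps.

7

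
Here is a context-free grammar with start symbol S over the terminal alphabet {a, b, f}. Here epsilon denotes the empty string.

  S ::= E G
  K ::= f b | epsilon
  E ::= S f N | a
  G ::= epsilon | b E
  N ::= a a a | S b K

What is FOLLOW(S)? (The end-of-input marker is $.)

{$, b, f}

FIRST(K) = {epsilon, f}
FIRST(G) = {epsilon, b}
FIRST(S) = {a}  (via E G)
FIRST(E) = {a}  (via S f N)
FIRST(N) = {a}  (via S b K)
FOLLOW(S) includes $ since S is the start symbol.
FOLLOW(S): in E::=S f N, S is followed by f N with FIRST {f}; in N::=S b K, S is followed by b K with FIRST {b}. Thus FOLLOW(S) = {$, b, f}.
FOLLOW(G): in S::=E G, the suffix after G is empty, so FOLLOW(G) ⊇ FOLLOW(S) = {$, b, f}. Thus FOLLOW(G) = {$, b, f}.
FOLLOW(E): in S::=E G, E is followed by G with FIRST {epsilon, b}; in S::=E G, the suffix after E is nullable, so FOLLOW(E) ⊇ FOLLOW(S) = {$, b, f}; in G::=b E, the suffix after E is empty, so FOLLOW(E) ⊇ FOLLOW(G) = {$, b, f}. Thus FOLLOW(E) = {$, b, f}.
FOLLOW(N): in E::=S f N, the suffix after N is empty, so FOLLOW(N) ⊇ FOLLOW(E) = {$, b, f}. Thus FOLLOW(N) = {$, b, f}.
FOLLOW(K): in N::=S b K, the suffix after K is empty, so FOLLOW(K) ⊇ FOLLOW(N) = {$, b, f}. Thus FOLLOW(K) = {$, b, f}.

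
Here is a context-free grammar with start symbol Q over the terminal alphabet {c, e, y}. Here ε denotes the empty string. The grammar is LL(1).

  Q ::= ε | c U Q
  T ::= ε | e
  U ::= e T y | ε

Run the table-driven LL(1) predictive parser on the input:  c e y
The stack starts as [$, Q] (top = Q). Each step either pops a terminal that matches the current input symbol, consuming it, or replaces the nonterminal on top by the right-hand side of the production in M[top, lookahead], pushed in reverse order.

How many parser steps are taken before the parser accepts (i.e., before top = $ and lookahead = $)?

7

step 1: stack=$ Q  input=c e y $  — expand Q ::= c U Q
step 2: stack=$ Q U c  input=c e y $  — match c
step 3: stack=$ Q U  input=e y $  — expand U ::= e T y
step 4: stack=$ Q y T e  input=e y $  — match e
step 5: stack=$ Q y T  input=y $  — expand T ::= ε
step 6: stack=$ Q y  input=y $  — match y
step 7: stack=$ Q  input=$  — expand Q ::= ε
Accept reached after 7 steps.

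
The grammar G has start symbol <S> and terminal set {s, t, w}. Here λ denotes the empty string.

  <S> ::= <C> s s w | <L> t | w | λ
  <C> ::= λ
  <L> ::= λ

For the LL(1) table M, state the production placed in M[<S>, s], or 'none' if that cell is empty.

<S> ::= <C> s s w

FIRST(<C>): from <C>::=λ we get {λ}. So FIRST(<C>) = {λ}.
FIRST(<L>): from <L>::=λ we get {λ}. So FIRST(<L>) = {λ}.
FIRST(<S>): from <S>::=<C> s s w we get {s}; from <S>::=<L> t we get {t}; from <S>::=w we get {w}; from <S>::=λ we get {λ}. So FIRST(<S>) = {λ, s, t, w}.
FOLLOW(<S>) includes $ since <S> is the start symbol.
FOLLOW(<S>): <S> appears on no right-hand side. Thus FOLLOW(<S>) = {$}.
For <S> ::= <C> s s w: FIRST(<C> s s w) = {s}, so it goes in M[<S>, t] for t ∈ {s}.
For <S> ::= <L> t: FIRST(<L> t) = {t}, so it goes in M[<S>, t] for t ∈ {t}.
For <S> ::= w: FIRST(w) = {w}, so it goes in M[<S>, t] for t ∈ {w}.
For <S> ::= λ: FIRST(λ) = {λ}, so it goes in M[<S>, t] for t ∈ {}; since λ ∈ FIRST, also for every t ∈ FOLLOW(<S>) = {$}.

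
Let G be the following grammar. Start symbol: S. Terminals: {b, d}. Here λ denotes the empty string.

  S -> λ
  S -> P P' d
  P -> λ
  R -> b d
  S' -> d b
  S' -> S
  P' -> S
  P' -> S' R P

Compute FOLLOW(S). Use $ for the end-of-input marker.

{$, b, d}

FIRST(P) = {λ}
FIRST(R) = {b}
FIRST(S) = {λ, b, d}  (via P P' d)
FIRST(S') = {λ, b, d}  (via S)
FIRST(P') = {λ, b, d}  (via S, S' R P)
FOLLOW(S) includes $ since S is the start symbol.
FOLLOW(S'): in P'->S' R P, S' is followed by R P with FIRST {b}. Thus FOLLOW(S') = {b}.
FOLLOW(P'): in S->P P' d, P' is followed by d with FIRST {d}. Thus FOLLOW(P') = {d}.
FOLLOW(S): in S'->S, the suffix after S is empty, so FOLLOW(S) ⊇ FOLLOW(S') = {b}; in P'->S, the suffix after S is empty, so FOLLOW(S) ⊇ FOLLOW(P') = {d}. Thus FOLLOW(S) = {$, b, d}.
FOLLOW(P): in S->P P' d, P is followed by P' d with FIRST {b, d}; in P'->S' R P, the suffix after P is empty, so FOLLOW(P) ⊇ FOLLOW(P') = {d}. Thus FOLLOW(P) = {b, d}.
FOLLOW(R): in P'->S' R P, R is followed by P with FIRST {λ}; in P'->S' R P, the suffix after R is nullable, so FOLLOW(R) ⊇ FOLLOW(P') = {d}. Thus FOLLOW(R) = {d}.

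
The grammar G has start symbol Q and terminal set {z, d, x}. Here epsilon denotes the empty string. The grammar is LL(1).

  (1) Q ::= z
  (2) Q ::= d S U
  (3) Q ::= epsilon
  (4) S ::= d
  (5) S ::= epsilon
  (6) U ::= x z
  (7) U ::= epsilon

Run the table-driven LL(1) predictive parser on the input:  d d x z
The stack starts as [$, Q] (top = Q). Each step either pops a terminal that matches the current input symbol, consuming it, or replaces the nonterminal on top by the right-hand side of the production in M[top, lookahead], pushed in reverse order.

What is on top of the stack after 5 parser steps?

     Stack    Input      Action
  1  $ Q      d d x z $  expand Q ::= d S U
  2  $ U S d  d d x z $  match d
  3  $ U S    d x z $    expand S ::= d
  4  $ U d    d x z $    match d
  5  $ U      x z $      expand U ::= x z
Stack after step 5: $ z x (top = x).

x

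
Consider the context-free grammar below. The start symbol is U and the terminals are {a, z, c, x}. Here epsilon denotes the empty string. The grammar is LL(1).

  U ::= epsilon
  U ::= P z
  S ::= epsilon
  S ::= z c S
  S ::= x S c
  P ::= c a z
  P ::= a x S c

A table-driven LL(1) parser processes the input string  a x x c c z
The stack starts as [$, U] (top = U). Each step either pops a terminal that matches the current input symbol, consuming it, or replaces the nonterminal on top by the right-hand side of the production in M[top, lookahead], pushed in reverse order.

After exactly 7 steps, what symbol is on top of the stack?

c

     Stack        Input          Action
  1  $ U          a x x c c z $  expand U ::= P z
  2  $ z P        a x x c c z $  expand P ::= a x S c
  3  $ z c S x a  a x x c c z $  match a
  4  $ z c S x    x x c c z $    match x
  5  $ z c S      x c c z $      expand S ::= x S c
  6  $ z c c S x  x c c z $      match x
  7  $ z c c S    c c z $        expand S ::= epsilon
Stack after step 7: $ z c c (top = c).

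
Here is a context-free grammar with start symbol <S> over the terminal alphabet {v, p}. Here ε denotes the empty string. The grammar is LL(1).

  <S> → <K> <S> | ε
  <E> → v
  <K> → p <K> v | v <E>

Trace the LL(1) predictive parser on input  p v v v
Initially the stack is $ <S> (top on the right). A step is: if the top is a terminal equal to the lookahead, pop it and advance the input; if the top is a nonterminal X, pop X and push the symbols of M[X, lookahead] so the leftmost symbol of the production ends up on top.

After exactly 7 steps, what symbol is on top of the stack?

v

     Stack          Input      Action
  1  $ <S>          p v v v $  expand <S> → <K> <S>
  2  $ <S> <K>      p v v v $  expand <K> → p <K> v
  3  $ <S> v <K> p  p v v v $  match p
  4  $ <S> v <K>    v v v $    expand <K> → v <E>
  5  $ <S> v <E> v  v v v $    match v
  6  $ <S> v <E>    v v $      expand <E> → v
  7  $ <S> v v      v v $      match v
Stack after step 7: $ <S> v (top = v).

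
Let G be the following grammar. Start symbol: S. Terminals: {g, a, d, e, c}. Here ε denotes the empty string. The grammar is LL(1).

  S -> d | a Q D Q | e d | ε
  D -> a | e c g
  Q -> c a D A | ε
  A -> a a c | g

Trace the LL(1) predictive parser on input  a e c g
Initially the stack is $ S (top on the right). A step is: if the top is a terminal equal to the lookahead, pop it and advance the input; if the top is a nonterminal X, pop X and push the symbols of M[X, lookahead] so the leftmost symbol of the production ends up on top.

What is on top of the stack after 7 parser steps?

     Stack      Input      Action
  1  $ S        a e c g $  expand S -> a Q D Q
  2  $ Q D Q a  a e c g $  match a
  3  $ Q D Q    e c g $    expand Q -> ε
  4  $ Q D      e c g $    expand D -> e c g
  5  $ Q g c e  e c g $    match e
  6  $ Q g c    c g $      match c
  7  $ Q g      g $        match g
Stack after step 7: $ Q (top = Q).

Q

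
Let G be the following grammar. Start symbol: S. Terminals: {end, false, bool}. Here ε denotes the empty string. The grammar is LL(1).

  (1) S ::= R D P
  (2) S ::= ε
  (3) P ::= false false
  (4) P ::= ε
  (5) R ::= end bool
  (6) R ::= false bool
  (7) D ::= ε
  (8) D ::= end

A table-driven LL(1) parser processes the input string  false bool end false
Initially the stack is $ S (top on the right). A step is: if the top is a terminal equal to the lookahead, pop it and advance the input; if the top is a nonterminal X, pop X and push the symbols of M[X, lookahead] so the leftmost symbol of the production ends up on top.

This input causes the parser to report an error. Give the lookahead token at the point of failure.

$

step 1: stack=$ S  input=false bool end false $  — expand S ::= R D P
step 2: stack=$ P D R  input=false bool end false $  — expand R ::= false bool
step 3: stack=$ P D bool false  input=false bool end false $  — match false
step 4: stack=$ P D bool  input=bool end false $  — match bool
step 5: stack=$ P D  input=end false $  — expand D ::= end
step 6: stack=$ P end  input=end false $  — match end
step 7: stack=$ P  input=false $  — expand P ::= false false
step 8: stack=$ false false  input=false $  — match false
step 9: stack=$ false  input=$  — error: top is terminal false but lookahead is $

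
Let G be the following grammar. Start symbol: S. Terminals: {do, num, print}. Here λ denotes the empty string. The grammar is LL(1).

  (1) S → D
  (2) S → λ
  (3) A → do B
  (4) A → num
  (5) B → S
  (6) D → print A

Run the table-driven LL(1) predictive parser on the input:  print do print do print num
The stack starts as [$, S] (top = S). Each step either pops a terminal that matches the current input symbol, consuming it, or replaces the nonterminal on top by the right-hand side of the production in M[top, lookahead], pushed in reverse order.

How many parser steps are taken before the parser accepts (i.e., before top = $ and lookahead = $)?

17

step 1: stack=$ S  input=print do print do print num $  — expand S → D
step 2: stack=$ D  input=print do print do print num $  — expand D → print A
step 3: stack=$ A print  input=print do print do print num $  — match print
step 4: stack=$ A  input=do print do print num $  — expand A → do B
step 5: stack=$ B do  input=do print do print num $  — match do
step 6: stack=$ B  input=print do print num $  — expand B → S
step 7: stack=$ S  input=print do print num $  — expand S → D
step 8: stack=$ D  input=print do print num $  — expand D → print A
step 9: stack=$ A print  input=print do print num $  — match print
step 10: stack=$ A  input=do print num $  — expand A → do B
step 11: stack=$ B do  input=do print num $  — match do
step 12: stack=$ B  input=print num $  — expand B → S
step 13: stack=$ S  input=print num $  — expand S → D
step 14: stack=$ D  input=print num $  — expand D → print A
step 15: stack=$ A print  input=print num $  — match print
step 16: stack=$ A  input=num $  — expand A → num
step 17: stack=$ num  input=num $  — match num
Accept reached after 17 steps.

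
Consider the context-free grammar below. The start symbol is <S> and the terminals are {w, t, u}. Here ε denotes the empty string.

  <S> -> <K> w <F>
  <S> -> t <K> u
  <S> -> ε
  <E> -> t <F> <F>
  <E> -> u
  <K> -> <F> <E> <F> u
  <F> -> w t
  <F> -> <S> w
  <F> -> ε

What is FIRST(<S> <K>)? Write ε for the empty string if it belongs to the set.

FIRST(<E>): from <E>->t <F> <F> we get {t}; from <E>->u we get {u}. So FIRST(<E>) = {t, u}.
FIRST(<S>): from <S>-><K> w <F> we get {t, u, w}; from <S>->t <K> u we get {t}; from <S>->ε we get {ε}. So FIRST(<S>) = {ε, t, u, w}.
FIRST(<F>): from <F>->w t we get {w}; from <F>-><S> w we get {t, u, w}; from <F>->ε we get {ε}. So FIRST(<F>) = {ε, t, u, w}.
FIRST(<K>): from <K>-><F> <E> <F> u we get {t, u, w}. So FIRST(<K>) = {t, u, w}.
FIRST(<S> <K>): take FIRST of each symbol in turn, carrying on past any symbol whose FIRST contains ε; result {t, u, w}.

{t, u, w}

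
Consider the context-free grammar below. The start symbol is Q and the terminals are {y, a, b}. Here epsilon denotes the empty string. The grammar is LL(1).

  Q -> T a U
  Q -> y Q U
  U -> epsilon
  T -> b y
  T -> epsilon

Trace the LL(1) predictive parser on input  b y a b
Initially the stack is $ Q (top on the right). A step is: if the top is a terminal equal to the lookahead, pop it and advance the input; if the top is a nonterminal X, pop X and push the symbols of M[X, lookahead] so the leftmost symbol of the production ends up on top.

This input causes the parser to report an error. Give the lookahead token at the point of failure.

     Stack      Input      Action
  1  $ Q        b y a b $  expand Q -> T a U
  2  $ U a T    b y a b $  expand T -> b y
  3  $ U a y b  b y a b $  match b
  4  $ U a y    y a b $    match y
  5  $ U a      a b $      match a
  6  $ U        b $        error: M[U, b] is empty

b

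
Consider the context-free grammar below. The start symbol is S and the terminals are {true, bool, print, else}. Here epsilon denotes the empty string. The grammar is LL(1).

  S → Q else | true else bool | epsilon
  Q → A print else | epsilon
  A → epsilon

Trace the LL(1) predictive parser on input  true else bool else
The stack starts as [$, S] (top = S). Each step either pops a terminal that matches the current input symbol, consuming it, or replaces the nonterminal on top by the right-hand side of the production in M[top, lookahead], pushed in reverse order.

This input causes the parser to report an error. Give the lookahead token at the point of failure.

else

step 1: stack=$ S  input=true else bool else $  — expand S → true else bool
step 2: stack=$ bool else true  input=true else bool else $  — match true
step 3: stack=$ bool else  input=else bool else $  — match else
step 4: stack=$ bool  input=bool else $  — match bool
step 5: stack=$  input=else $  — error: stack empty but input remains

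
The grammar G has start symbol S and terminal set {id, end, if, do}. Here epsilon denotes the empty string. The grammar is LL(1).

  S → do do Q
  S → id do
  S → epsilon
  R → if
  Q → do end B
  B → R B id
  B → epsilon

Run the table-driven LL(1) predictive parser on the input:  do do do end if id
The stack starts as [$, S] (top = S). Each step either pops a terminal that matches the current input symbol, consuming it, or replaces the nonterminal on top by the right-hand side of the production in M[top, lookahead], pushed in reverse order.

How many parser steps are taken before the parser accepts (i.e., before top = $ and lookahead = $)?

      Stack       Input                 Action
   1  $ S         do do do end if id $  expand S → do do Q
   2  $ Q do do   do do do end if id $  match do
   3  $ Q do      do do end if id $     match do
   4  $ Q         do end if id $        expand Q → do end B
   5  $ B end do  do end if id $        match do
   6  $ B end     end if id $           match end
   7  $ B         if id $               expand B → R B id
   8  $ id B R    if id $               expand R → if
   9  $ id B if   if id $               match if
  10  $ id B      id $                  expand B → epsilon
  11  $ id        id $                  match id
Accept reached after 11 steps.

11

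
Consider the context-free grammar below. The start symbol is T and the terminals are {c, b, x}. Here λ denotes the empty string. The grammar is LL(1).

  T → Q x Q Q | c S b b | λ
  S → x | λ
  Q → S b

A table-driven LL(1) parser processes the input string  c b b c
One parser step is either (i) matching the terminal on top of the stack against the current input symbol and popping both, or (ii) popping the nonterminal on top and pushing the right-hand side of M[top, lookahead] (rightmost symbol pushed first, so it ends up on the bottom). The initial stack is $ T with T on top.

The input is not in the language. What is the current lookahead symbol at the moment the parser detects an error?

c

     Stack      Input      Action
  1  $ T        c b b c $  expand T → c S b b
  2  $ b b S c  c b b c $  match c
  3  $ b b S    b b c $    expand S → λ
  4  $ b b      b b c $    match b
  5  $ b        b c $      match b
  6  $          c $        error: stack empty but input remains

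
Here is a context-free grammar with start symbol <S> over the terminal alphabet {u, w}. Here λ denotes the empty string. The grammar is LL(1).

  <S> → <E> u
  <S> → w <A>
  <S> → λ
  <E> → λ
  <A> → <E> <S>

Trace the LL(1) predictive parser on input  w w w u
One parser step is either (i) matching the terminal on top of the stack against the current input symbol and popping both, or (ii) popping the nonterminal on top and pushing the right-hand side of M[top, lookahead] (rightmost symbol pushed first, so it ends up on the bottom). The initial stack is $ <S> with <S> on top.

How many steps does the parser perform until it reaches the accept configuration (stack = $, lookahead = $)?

15

step 1: stack=$ <S>  input=w w w u $  — expand <S> → w <A>
step 2: stack=$ <A> w  input=w w w u $  — match w
step 3: stack=$ <A>  input=w w u $  — expand <A> → <E> <S>
step 4: stack=$ <S> <E>  input=w w u $  — expand <E> → λ
step 5: stack=$ <S>  input=w w u $  — expand <S> → w <A>
step 6: stack=$ <A> w  input=w w u $  — match w
step 7: stack=$ <A>  input=w u $  — expand <A> → <E> <S>
step 8: stack=$ <S> <E>  input=w u $  — expand <E> → λ
step 9: stack=$ <S>  input=w u $  — expand <S> → w <A>
step 10: stack=$ <A> w  input=w u $  — match w
step 11: stack=$ <A>  input=u $  — expand <A> → <E> <S>
step 12: stack=$ <S> <E>  input=u $  — expand <E> → λ
step 13: stack=$ <S>  input=u $  — expand <S> → <E> u
step 14: stack=$ u <E>  input=u $  — expand <E> → λ
step 15: stack=$ u  input=u $  — match u
Accept reached after 15 steps.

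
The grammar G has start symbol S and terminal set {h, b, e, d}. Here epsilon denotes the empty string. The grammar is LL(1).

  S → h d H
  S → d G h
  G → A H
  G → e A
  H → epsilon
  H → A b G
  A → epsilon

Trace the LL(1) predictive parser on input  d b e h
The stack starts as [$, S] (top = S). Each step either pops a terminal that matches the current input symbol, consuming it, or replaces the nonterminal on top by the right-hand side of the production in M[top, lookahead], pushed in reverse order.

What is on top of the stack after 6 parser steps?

b

step 1: stack=$ S  input=d b e h $  — expand S → d G h
step 2: stack=$ h G d  input=d b e h $  — match d
step 3: stack=$ h G  input=b e h $  — expand G → A H
step 4: stack=$ h H A  input=b e h $  — expand A → epsilon
step 5: stack=$ h H  input=b e h $  — expand H → A b G
step 6: stack=$ h G b A  input=b e h $  — expand A → epsilon
Stack after step 6: $ h G b (top = b).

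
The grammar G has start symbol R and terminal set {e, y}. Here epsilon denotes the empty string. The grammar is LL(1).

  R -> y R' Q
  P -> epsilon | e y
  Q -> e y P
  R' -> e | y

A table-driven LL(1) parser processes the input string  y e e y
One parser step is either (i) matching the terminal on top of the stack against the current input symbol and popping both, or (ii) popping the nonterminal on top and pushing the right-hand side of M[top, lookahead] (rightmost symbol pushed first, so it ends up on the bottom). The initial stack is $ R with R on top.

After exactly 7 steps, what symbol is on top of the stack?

step 1: stack=$ R  input=y e e y $  — expand R -> y R' Q
step 2: stack=$ Q R' y  input=y e e y $  — match y
step 3: stack=$ Q R'  input=e e y $  — expand R' -> e
step 4: stack=$ Q e  input=e e y $  — match e
step 5: stack=$ Q  input=e y $  — expand Q -> e y P
step 6: stack=$ P y e  input=e y $  — match e
step 7: stack=$ P y  input=y $  — match y
Stack after step 7: $ P (top = P).

P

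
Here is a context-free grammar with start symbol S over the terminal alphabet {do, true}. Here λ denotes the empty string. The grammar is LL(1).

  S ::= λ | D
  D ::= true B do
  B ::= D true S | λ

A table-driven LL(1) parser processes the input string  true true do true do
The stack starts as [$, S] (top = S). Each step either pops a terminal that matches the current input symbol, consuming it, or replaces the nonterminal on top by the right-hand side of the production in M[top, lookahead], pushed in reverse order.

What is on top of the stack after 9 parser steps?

step 1: stack=$ S  input=true true do true do $  — expand S ::= D
step 2: stack=$ D  input=true true do true do $  — expand D ::= true B do
step 3: stack=$ do B true  input=true true do true do $  — match true
step 4: stack=$ do B  input=true do true do $  — expand B ::= D true S
step 5: stack=$ do S true D  input=true do true do $  — expand D ::= true B do
step 6: stack=$ do S true do B true  input=true do true do $  — match true
step 7: stack=$ do S true do B  input=do true do $  — expand B ::= λ
step 8: stack=$ do S true do  input=do true do $  — match do
step 9: stack=$ do S true  input=true do $  — match true
Stack after step 9: $ do S (top = S).

S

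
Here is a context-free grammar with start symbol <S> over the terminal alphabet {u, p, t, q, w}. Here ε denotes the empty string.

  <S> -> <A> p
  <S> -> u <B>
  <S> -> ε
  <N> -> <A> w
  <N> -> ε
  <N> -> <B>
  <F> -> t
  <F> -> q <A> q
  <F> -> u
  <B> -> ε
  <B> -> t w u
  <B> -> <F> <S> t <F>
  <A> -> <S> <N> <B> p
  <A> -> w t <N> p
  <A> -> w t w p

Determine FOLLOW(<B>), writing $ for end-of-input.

FIRST(<F>) = {q, t, u}
FIRST(<B>) = {ε, q, t, u}  (via <F> <S> t <F>)
FIRST(<S>) = {ε, p, q, t, u, w}  (via <A> p)
FIRST(<N>) = {ε, p, q, t, u, w}  (via <A> w, <B>)
FIRST(<A>) = {p, q, t, u, w}  (via <S> <N> <B> p)
FOLLOW(<S>) includes $ since <S> is the start symbol.
FOLLOW(<S>): in <B>-><F> <S> t <F>, <S> is followed by t <F> with FIRST {t}; in <A>-><S> <N> <B> p, <S> is followed by <N> <B> p with FIRST {p, q, t, u, w}. Thus FOLLOW(<S>) = {$, p, q, t, u, w}.
FOLLOW(<N>): in <A>-><S> <N> <B> p, <N> is followed by <B> p with FIRST {p, q, t, u}; in <A>->w t <N> p, <N> is followed by p with FIRST {p}. Thus FOLLOW(<N>) = {p, q, t, u}.
FOLLOW(<B>): in <S>->u <B>, the suffix after <B> is empty, so FOLLOW(<B>) ⊇ FOLLOW(<S>) = {$, p, q, t, u, w}; in <N>-><B>, the suffix after <B> is empty, so FOLLOW(<B>) ⊇ FOLLOW(<N>) = {p, q, t, u}; in <A>-><S> <N> <B> p, <B> is followed by p with FIRST {p}. Thus FOLLOW(<B>) = {$, p, q, t, u, w}.
FOLLOW(<F>): in <B>-><F> <S> t <F> (occurrence 1), <F> is followed by <S> t <F> with FIRST {p, q, t, u, w}; in <B>-><F> <S> t <F> (occurrence 2), the suffix after <F> is empty, so FOLLOW(<F>) ⊇ FOLLOW(<B>) = {$, p, q, t, u, w}. Thus FOLLOW(<F>) = {$, p, q, t, u, w}.
FOLLOW(<A>): in <S>-><A> p, <A> is followed by p with FIRST {p}; in <N>-><A> w, <A> is followed by w with FIRST {w}; in <F>->q <A> q, <A> is followed by q with FIRST {q}. Thus FOLLOW(<A>) = {p, q, w}.

{$, p, q, t, u, w}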